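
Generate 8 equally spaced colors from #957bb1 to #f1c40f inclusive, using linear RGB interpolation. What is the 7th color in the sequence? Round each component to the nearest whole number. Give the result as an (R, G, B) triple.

With 8 swatches and endpoints inclusive, swatch 7 sits at t = (7 − 1)/(8 − 1) = 6/7 ≈ 0.8571.
#957bb1 → (149, 123, 177); #f1c40f → (241, 196, 15).
R = 149 + 0.8571 × (241 − 149) = 227.853 → 228
G = 123 + 0.8571 × (196 − 123) = 185.568 → 186
B = 177 + 0.8571 × (15 − 177) = 38.15 → 38

(228, 186, 38)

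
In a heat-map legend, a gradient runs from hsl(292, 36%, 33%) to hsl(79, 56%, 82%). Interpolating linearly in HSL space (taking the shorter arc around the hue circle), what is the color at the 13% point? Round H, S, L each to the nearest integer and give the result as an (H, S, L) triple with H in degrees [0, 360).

Hue: 79 − 292 = -213°, but |-213| > 180 so the shorter arc goes the other way: Δh = -213 + 360 = 147°.
H = 292 + 0.13 × (147) = 311.11 → 311°
S = 36 + 0.13 × (56 − 36) = 38.6 → 39%
L = 33 + 0.13 × (82 − 33) = 39.37 → 39%

(311, 39, 39)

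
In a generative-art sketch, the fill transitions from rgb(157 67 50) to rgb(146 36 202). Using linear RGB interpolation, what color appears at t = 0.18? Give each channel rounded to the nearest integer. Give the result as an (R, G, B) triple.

R = 157 + 0.18 × (146 − 157) = 157 + 0.18 × -11 = 155.02 → 155
G = 67 + 0.18 × (36 − 67) = 67 + 0.18 × -31 = 61.42 → 61
B = 50 + 0.18 × (202 − 50) = 50 + 0.18 × 152 = 77.36 → 77

(155, 61, 77)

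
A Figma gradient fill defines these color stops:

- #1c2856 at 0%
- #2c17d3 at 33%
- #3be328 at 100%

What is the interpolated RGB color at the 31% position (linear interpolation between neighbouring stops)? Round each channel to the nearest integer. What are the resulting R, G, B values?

31% lies between the 0% and 33% stops, so the local fraction is t = (31 − 0)/(33 − 0) = 31/33 ≈ 0.9394.
#1c2856 → (28, 40, 86); #2c17d3 → (44, 23, 211).
R = 28 + 0.9394 × (44 − 28) = 43.03 → 43
G = 40 + 0.9394 × (23 − 40) = 24.03 → 24
B = 86 + 0.9394 × (211 − 86) = 203.425 → 203

(43, 24, 203)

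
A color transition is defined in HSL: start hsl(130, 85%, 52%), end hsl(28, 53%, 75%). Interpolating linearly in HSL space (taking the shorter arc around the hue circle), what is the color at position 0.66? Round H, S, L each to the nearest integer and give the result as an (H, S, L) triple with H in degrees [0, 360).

Hue arc: Δh = 28 − 130 = -102° (|Δh| ≤ 180, already the shorter path).
H = 130 + 0.66 × (-102) = 62.68 → 63°
S = 85 + 0.66 × (53 − 85) = 63.88 → 64%
L = 52 + 0.66 × (75 − 52) = 67.18 → 67%

(63, 64, 67)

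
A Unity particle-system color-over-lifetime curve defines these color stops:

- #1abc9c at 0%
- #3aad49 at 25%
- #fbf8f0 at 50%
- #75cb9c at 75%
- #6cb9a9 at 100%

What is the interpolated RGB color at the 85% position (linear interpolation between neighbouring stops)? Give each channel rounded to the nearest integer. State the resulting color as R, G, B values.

85% lies between the 75% and 100% stops, so the local fraction is t = (85 − 75)/(100 − 75) = 10/25 ≈ 0.4.
#75cb9c → (117, 203, 156); #6cb9a9 → (108, 185, 169).
R = 117 + 0.4 × (108 − 117) = 113.4 → 113
G = 203 + 0.4 × (185 − 203) = 195.8 → 196
B = 156 + 0.4 × (169 − 156) = 161.2 → 161

(113, 196, 161)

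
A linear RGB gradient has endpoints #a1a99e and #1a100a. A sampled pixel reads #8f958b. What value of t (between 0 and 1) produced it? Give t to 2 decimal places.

Invert the lerp on the G channel (largest span, 153): t = (149 − 169) / (16 − 169) = -20/-153 = 0.13072.
Check on R: (143 − 161)/(26 − 161) = 0.1333 ✓

0.13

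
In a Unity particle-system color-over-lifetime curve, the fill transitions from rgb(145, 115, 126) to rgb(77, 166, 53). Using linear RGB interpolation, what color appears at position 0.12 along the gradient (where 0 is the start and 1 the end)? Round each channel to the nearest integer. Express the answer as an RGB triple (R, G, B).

R = 145 + 0.12 × (77 − 145) = 145 + 0.12 × -68 = 136.84 → 137
G = 115 + 0.12 × (166 − 115) = 115 + 0.12 × 51 = 121.12 → 121
B = 126 + 0.12 × (53 − 126) = 126 + 0.12 × -73 = 117.24 → 117

(137, 121, 117)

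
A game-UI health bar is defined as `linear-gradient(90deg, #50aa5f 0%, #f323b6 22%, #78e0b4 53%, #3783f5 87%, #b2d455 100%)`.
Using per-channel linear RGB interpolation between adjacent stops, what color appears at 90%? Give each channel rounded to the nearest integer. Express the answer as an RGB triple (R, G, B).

90% lies between the 87% and 100% stops, so the local fraction is t = (90 − 87)/(100 − 87) = 3/13 ≈ 0.2308.
#3783f5 → (55, 131, 245); #b2d455 → (178, 212, 85).
R = 55 + 0.2308 × (178 − 55) = 83.388 → 83
G = 131 + 0.2308 × (212 − 131) = 149.695 → 150
B = 245 + 0.2308 × (85 − 245) = 208.072 → 208

(83, 150, 208)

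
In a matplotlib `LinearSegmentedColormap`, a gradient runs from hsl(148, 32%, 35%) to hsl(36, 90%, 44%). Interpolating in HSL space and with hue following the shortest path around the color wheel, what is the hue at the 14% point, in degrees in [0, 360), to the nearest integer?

Hue arc: Δh = 36 − 148 = -112° (|Δh| ≤ 180, already the shorter path).
H = 148 + 0.14 × (-112) = 132.32 → 132°

132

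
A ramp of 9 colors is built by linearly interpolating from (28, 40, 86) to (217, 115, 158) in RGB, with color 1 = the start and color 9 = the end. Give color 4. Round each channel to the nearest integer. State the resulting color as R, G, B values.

(99, 68, 113)

With 9 swatches and endpoints inclusive, swatch 4 sits at t = (4 − 1)/(9 − 1) = 3/8 ≈ 0.375.
R = 28 + 0.375 × (217 − 28) = 98.875 → 99
G = 40 + 0.375 × (115 − 40) = 68.125 → 68
B = 86 + 0.375 × (158 − 86) = 113 → 113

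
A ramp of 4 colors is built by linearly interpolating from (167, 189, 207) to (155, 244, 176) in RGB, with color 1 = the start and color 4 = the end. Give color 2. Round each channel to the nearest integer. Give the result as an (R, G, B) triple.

With 4 swatches and endpoints inclusive, swatch 2 sits at t = (2 − 1)/(4 − 1) = 1/3 ≈ 0.3333.
R = 167 + 0.3333 × (155 − 167) = 163 → 163
G = 189 + 0.3333 × (244 − 189) = 207.332 → 207
B = 207 + 0.3333 × (176 − 207) = 196.668 → 197

(163, 207, 197)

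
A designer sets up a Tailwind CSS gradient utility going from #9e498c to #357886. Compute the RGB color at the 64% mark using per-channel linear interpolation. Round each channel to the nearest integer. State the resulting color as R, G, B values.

#9e498c → (158, 73, 140); #357886 → (53, 120, 134).
64% corresponds to t = 0.64.
R = 158 + 0.64 × (53 − 158) = 158 + 0.64 × -105 = 90.8 → 91
G = 73 + 0.64 × (120 − 73) = 73 + 0.64 × 47 = 103.08 → 103
B = 140 + 0.64 × (134 − 140) = 140 + 0.64 × -6 = 136.16 → 136
So the blended color is (91, 103, 136), about #5b6788.

(91, 103, 136)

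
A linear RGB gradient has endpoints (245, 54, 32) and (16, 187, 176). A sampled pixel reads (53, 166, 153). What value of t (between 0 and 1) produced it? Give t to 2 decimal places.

0.84

Invert the lerp on the R channel (largest span, 229): t = (53 − 245) / (16 − 245) = -192/-229 = 0.83843.
Check on G: (166 − 54)/(187 − 54) = 0.8421 ✓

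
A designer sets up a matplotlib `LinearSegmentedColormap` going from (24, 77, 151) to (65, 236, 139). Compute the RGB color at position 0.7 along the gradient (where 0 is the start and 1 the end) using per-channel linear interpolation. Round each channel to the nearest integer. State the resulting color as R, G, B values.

R = 24 + 0.7 × (65 − 24) = 24 + 0.7 × 41 = 52.7 → 53
G = 77 + 0.7 × (236 − 77) = 77 + 0.7 × 159 = 188.3 → 188
B = 151 + 0.7 × (139 − 151) = 151 + 0.7 × -12 = 142.6 → 143
So the blended color is (53, 188, 143), about #35bc8f.

(53, 188, 143)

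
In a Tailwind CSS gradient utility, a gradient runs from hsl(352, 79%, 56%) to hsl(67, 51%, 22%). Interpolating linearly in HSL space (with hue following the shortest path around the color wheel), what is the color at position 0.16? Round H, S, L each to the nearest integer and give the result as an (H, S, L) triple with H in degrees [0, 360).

(4, 75, 51)

Hue: 67 − 352 = -285°, but |-285| > 180 so the shorter arc goes the other way: Δh = -285 + 360 = 75°.
H = 352 + 0.16 × (75) = 364 → 364 → 364 mod 360 = 4°
S = 79 + 0.16 × (51 − 79) = 74.52 → 75%
L = 56 + 0.16 × (22 − 56) = 50.56 → 51%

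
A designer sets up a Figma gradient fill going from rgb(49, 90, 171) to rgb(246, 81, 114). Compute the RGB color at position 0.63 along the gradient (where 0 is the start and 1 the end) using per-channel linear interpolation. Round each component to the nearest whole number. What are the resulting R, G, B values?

R = 49 + 0.63 × (246 − 49) = 49 + 0.63 × 197 = 173.11 → 173
G = 90 + 0.63 × (81 − 90) = 90 + 0.63 × -9 = 84.33 → 84
B = 171 + 0.63 × (114 − 171) = 171 + 0.63 × -57 = 135.09 → 135

(173, 84, 135)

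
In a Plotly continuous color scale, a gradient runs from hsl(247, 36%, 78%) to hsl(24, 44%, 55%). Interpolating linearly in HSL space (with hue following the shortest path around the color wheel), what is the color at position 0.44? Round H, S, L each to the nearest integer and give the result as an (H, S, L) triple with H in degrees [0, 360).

(307, 40, 68)

Hue: 24 − 247 = -223°, but |-223| > 180 so the shorter arc goes the other way: Δh = -223 + 360 = 137°.
H = 247 + 0.44 × (137) = 307.28 → 307°
S = 36 + 0.44 × (44 − 36) = 39.52 → 40%
L = 78 + 0.44 × (55 − 78) = 67.88 → 68%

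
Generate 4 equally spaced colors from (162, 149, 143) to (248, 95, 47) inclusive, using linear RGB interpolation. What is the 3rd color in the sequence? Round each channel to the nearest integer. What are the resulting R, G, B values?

With 4 swatches and endpoints inclusive, swatch 3 sits at t = (3 − 1)/(4 − 1) = 2/3 ≈ 0.6667.
R = 162 + 0.6667 × (248 − 162) = 219.336 → 219
G = 149 + 0.6667 × (95 − 149) = 112.998 → 113
B = 143 + 0.6667 × (47 − 143) = 78.997 → 79

(219, 113, 79)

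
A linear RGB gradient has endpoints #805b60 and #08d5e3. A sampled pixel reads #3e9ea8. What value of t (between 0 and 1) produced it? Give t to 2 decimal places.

Invert the lerp on the B channel (largest span, 131): t = (168 − 96) / (227 − 96) = 72/131 = 0.54962.
Check on R: (62 − 128)/(8 − 128) = 0.55 ✓

0.55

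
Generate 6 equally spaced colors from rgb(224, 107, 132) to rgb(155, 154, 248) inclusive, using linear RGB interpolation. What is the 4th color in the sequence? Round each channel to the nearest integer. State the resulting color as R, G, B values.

With 6 swatches and endpoints inclusive, swatch 4 sits at t = (4 − 1)/(6 − 1) = 3/5 ≈ 0.6.
R = 224 + 0.6 × (155 − 224) = 182.6 → 183
G = 107 + 0.6 × (154 − 107) = 135.2 → 135
B = 132 + 0.6 × (248 − 132) = 201.6 → 202

(183, 135, 202)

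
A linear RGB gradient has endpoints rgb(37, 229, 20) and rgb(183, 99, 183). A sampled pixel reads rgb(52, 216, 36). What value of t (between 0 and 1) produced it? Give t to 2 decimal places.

0.10

Invert the lerp on the B channel (largest span, 163): t = (36 − 20) / (183 − 20) = 16/163 = 0.09816.
Check on R: (52 − 37)/(183 − 37) = 0.1027 ✓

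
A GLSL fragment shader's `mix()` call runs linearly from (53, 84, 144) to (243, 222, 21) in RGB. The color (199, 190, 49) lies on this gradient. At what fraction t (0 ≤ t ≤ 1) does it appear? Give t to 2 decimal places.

Invert the lerp on the R channel (largest span, 190): t = (199 − 53) / (243 − 53) = 146/190 = 0.76842.
Check on G: (190 − 84)/(222 − 84) = 0.7681 ✓

0.77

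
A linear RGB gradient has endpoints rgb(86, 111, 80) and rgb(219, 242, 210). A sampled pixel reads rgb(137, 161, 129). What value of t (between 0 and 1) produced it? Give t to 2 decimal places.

0.38

Invert the lerp on the R channel (largest span, 133): t = (137 − 86) / (219 − 86) = 51/133 = 0.38346.
Check on G: (161 − 111)/(242 − 111) = 0.3817 ✓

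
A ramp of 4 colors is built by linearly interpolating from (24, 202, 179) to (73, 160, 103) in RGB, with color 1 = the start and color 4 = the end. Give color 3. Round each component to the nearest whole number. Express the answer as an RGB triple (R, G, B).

With 4 swatches and endpoints inclusive, swatch 3 sits at t = (3 − 1)/(4 − 1) = 2/3 ≈ 0.6667.
R = 24 + 0.6667 × (73 − 24) = 56.668 → 57
G = 202 + 0.6667 × (160 − 202) = 173.999 → 174
B = 179 + 0.6667 × (103 − 179) = 128.331 → 128

(57, 174, 128)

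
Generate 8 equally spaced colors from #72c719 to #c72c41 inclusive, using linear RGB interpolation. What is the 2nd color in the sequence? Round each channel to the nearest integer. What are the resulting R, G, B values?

With 8 swatches and endpoints inclusive, swatch 2 sits at t = (2 − 1)/(8 − 1) = 1/7 ≈ 0.1429.
#72c719 → (114, 199, 25); #c72c41 → (199, 44, 65).
R = 114 + 0.1429 × (199 − 114) = 126.147 → 126
G = 199 + 0.1429 × (44 − 199) = 176.851 → 177
B = 25 + 0.1429 × (65 − 25) = 30.716 → 31

(126, 177, 31)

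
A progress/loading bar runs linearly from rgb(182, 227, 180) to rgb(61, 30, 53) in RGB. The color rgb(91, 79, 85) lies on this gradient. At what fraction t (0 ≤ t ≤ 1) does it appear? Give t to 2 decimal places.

0.75

Invert the lerp on the G channel (largest span, 197): t = (79 − 227) / (30 − 227) = -148/-197 = 0.75127.
Check on R: (91 − 182)/(61 − 182) = 0.7521 ✓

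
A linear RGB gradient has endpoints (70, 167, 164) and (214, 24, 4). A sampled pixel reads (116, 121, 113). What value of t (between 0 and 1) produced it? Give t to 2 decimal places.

0.32

Invert the lerp on the B channel (largest span, 160): t = (113 − 164) / (4 − 164) = -51/-160 = 0.31875.
Check on R: (116 − 70)/(214 − 70) = 0.3194 ✓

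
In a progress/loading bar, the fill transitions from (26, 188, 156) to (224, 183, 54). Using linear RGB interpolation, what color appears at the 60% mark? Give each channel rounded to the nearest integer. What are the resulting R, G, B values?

60% corresponds to t = 0.6.
R = 26 + 0.6 × (224 − 26) = 26 + 0.6 × 198 = 144.8 → 145
G = 188 + 0.6 × (183 − 188) = 188 + 0.6 × -5 = 185 → 185
B = 156 + 0.6 × (54 − 156) = 156 + 0.6 × -102 = 94.8 → 95
So the blended color is (145, 185, 95), about #91b95f.

(145, 185, 95)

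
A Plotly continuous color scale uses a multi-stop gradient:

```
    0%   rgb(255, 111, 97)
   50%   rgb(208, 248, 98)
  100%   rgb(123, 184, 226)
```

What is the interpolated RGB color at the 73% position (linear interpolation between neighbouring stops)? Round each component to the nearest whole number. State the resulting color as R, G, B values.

(169, 219, 157)

73% lies between the 50% and 100% stops, so the local fraction is t = (73 − 50)/(100 − 50) = 23/50 ≈ 0.46.
R = 208 + 0.46 × (123 − 208) = 168.9 → 169
G = 248 + 0.46 × (184 − 248) = 218.56 → 219
B = 98 + 0.46 × (226 − 98) = 156.88 → 157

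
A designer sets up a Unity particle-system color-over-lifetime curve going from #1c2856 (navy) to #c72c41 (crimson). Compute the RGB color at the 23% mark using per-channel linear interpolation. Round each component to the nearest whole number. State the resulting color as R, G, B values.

#1c2856 → (28, 40, 86); #c72c41 → (199, 44, 65).
23% corresponds to t = 0.23.
R = 28 + 0.23 × (199 − 28) = 28 + 0.23 × 171 = 67.33 → 67
G = 40 + 0.23 × (44 − 40) = 40 + 0.23 × 4 = 40.92 → 41
B = 86 + 0.23 × (65 − 86) = 86 + 0.23 × -21 = 81.17 → 81
So the blended color is (67, 41, 81), about #432951.

(67, 41, 81)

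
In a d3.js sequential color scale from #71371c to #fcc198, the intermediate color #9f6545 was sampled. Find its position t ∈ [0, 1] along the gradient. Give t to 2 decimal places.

0.33

Invert the lerp on the R channel (largest span, 139): t = (159 − 113) / (252 − 113) = 46/139 = 0.33094.
Check on G: (101 − 55)/(193 − 55) = 0.3333 ✓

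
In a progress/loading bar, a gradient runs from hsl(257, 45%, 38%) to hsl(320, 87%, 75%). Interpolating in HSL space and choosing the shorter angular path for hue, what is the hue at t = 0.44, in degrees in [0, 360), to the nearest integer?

Hue arc: Δh = 320 − 257 = 63° (|Δh| ≤ 180, already the shorter path).
H = 257 + 0.44 × (63) = 284.72 → 285°

285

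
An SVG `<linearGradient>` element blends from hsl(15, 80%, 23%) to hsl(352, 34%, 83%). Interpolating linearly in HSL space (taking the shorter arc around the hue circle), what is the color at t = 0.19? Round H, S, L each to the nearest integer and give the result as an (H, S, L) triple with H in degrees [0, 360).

(11, 71, 34)

Hue: 352 − 15 = 337°, but |337| > 180 so the shorter arc goes the other way: Δh = 337 − 360 = -23°.
H = 15 + 0.19 × (-23) = 10.63 → 11°
S = 80 + 0.19 × (34 − 80) = 71.26 → 71%
L = 23 + 0.19 × (83 − 23) = 34.4 → 34%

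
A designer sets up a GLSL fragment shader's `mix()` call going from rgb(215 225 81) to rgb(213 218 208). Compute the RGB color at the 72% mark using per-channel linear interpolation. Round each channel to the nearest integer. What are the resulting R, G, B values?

(214, 220, 172)

72% corresponds to t = 0.72.
R = 215 + 0.72 × (213 − 215) = 215 + 0.72 × -2 = 213.56 → 214
G = 225 + 0.72 × (218 − 225) = 225 + 0.72 × -7 = 219.96 → 220
B = 81 + 0.72 × (208 − 81) = 81 + 0.72 × 127 = 172.44 → 172
So the blended color is (214, 220, 172), about #d6dcac.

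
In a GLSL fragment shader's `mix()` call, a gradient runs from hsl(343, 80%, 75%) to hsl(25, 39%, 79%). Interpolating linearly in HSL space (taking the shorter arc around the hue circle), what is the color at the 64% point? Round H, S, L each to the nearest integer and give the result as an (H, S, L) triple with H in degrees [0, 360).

(10, 54, 78)

Hue: 25 − 343 = -318°, but |-318| > 180 so the shorter arc goes the other way: Δh = -318 + 360 = 42°.
H = 343 + 0.64 × (42) = 369.88 → 370 → 370 mod 360 = 10°
S = 80 + 0.64 × (39 − 80) = 53.76 → 54%
L = 75 + 0.64 × (79 − 75) = 77.56 → 78%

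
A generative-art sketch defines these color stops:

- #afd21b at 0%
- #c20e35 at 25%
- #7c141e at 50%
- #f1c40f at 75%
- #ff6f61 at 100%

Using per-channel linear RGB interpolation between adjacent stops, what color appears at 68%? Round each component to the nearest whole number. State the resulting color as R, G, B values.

(208, 147, 19)

68% lies between the 50% and 75% stops, so the local fraction is t = (68 − 50)/(75 − 50) = 18/25 ≈ 0.72.
#7c141e → (124, 20, 30); #f1c40f → (241, 196, 15).
R = 124 + 0.72 × (241 − 124) = 208.24 → 208
G = 20 + 0.72 × (196 − 20) = 146.72 → 147
B = 30 + 0.72 × (15 − 30) = 19.2 → 19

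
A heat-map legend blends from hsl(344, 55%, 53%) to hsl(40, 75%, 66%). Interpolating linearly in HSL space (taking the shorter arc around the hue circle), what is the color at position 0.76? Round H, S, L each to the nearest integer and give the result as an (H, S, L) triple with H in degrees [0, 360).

Hue: 40 − 344 = -304°, but |-304| > 180 so the shorter arc goes the other way: Δh = -304 + 360 = 56°.
H = 344 + 0.76 × (56) = 386.56 → 387 → 387 mod 360 = 27°
S = 55 + 0.76 × (75 − 55) = 70.2 → 70%
L = 53 + 0.76 × (66 − 53) = 62.88 → 63%

(27, 70, 63)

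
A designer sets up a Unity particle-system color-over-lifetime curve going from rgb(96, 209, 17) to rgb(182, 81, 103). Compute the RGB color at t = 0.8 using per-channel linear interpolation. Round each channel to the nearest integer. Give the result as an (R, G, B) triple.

(165, 107, 86)

R = 96 + 0.8 × (182 − 96) = 96 + 0.8 × 86 = 164.8 → 165
G = 209 + 0.8 × (81 − 209) = 209 + 0.8 × -128 = 106.6 → 107
B = 17 + 0.8 × (103 − 17) = 17 + 0.8 × 86 = 85.8 → 86
So the blended color is (165, 107, 86), about #a56b56.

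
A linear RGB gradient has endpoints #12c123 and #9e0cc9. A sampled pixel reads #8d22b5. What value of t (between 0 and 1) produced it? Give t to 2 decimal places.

0.88

Invert the lerp on the G channel (largest span, 181): t = (34 − 193) / (12 − 193) = -159/-181 = 0.87845.
Check on R: (141 − 18)/(158 − 18) = 0.8786 ✓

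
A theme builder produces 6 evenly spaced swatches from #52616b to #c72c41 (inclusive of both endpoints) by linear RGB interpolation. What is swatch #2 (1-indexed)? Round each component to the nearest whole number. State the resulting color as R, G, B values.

With 6 swatches and endpoints inclusive, swatch 2 sits at t = (2 − 1)/(6 − 1) = 1/5 ≈ 0.2.
#52616b → (82, 97, 107); #c72c41 → (199, 44, 65).
R = 82 + 0.2 × (199 − 82) = 105.4 → 105
G = 97 + 0.2 × (44 − 97) = 86.4 → 86
B = 107 + 0.2 × (65 − 107) = 98.6 → 99

(105, 86, 99)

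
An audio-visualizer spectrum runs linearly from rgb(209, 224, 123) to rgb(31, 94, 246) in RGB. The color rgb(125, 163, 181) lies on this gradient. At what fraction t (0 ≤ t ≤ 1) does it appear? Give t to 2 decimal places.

0.47

Invert the lerp on the R channel (largest span, 178): t = (125 − 209) / (31 − 209) = -84/-178 = 0.47191.
Check on G: (163 − 224)/(94 − 224) = 0.4692 ✓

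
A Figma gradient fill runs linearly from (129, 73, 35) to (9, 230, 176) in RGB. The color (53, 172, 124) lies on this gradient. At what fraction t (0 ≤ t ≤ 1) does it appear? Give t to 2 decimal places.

Invert the lerp on the G channel (largest span, 157): t = (172 − 73) / (230 − 73) = 99/157 = 0.63057.
Check on R: (53 − 129)/(9 − 129) = 0.6333 ✓

0.63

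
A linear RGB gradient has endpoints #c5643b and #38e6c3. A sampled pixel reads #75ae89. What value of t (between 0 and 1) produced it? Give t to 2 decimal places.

Invert the lerp on the R channel (largest span, 141): t = (117 − 197) / (56 − 197) = -80/-141 = 0.56738.
Check on G: (174 − 100)/(230 − 100) = 0.5692 ✓

0.57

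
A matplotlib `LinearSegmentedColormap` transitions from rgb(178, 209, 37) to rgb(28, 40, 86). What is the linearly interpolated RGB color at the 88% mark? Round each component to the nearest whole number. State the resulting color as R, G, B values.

88% corresponds to t = 0.88.
R = 178 + 0.88 × (28 − 178) = 178 + 0.88 × -150 = 46 → 46
G = 209 + 0.88 × (40 − 209) = 209 + 0.88 × -169 = 60.28 → 60
B = 37 + 0.88 × (86 − 37) = 37 + 0.88 × 49 = 80.12 → 80

(46, 60, 80)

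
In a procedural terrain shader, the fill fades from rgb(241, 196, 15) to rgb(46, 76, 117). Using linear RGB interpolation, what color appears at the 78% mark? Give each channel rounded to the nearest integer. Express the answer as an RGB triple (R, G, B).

78% corresponds to t = 0.78.
R = 241 + 0.78 × (46 − 241) = 241 + 0.78 × -195 = 88.9 → 89
G = 196 + 0.78 × (76 − 196) = 196 + 0.78 × -120 = 102.4 → 102
B = 15 + 0.78 × (117 − 15) = 15 + 0.78 × 102 = 94.56 → 95
So the blended color is (89, 102, 95), about #59665f.

(89, 102, 95)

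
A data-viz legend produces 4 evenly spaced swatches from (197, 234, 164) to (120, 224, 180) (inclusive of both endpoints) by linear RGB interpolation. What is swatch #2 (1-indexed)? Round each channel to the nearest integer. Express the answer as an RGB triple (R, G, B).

With 4 swatches and endpoints inclusive, swatch 2 sits at t = (2 − 1)/(4 − 1) = 1/3 ≈ 0.3333.
R = 197 + 0.3333 × (120 − 197) = 171.336 → 171
G = 234 + 0.3333 × (224 − 234) = 230.667 → 231
B = 164 + 0.3333 × (180 − 164) = 169.333 → 169

(171, 231, 169)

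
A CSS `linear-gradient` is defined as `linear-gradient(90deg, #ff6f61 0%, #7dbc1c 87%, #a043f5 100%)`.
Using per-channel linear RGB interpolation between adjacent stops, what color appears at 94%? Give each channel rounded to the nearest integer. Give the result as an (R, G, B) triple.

94% lies between the 87% and 100% stops, so the local fraction is t = (94 − 87)/(100 − 87) = 7/13 ≈ 0.5385.
#7dbc1c → (125, 188, 28); #a043f5 → (160, 67, 245).
R = 125 + 0.5385 × (160 − 125) = 143.847 → 144
G = 188 + 0.5385 × (67 − 188) = 122.841 → 123
B = 28 + 0.5385 × (245 − 28) = 144.855 → 145

(144, 123, 145)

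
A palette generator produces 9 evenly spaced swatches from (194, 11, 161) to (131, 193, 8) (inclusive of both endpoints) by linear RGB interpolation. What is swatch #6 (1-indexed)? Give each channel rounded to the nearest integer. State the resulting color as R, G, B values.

(155, 125, 65)

With 9 swatches and endpoints inclusive, swatch 6 sits at t = (6 − 1)/(9 − 1) = 5/8 ≈ 0.625.
R = 194 + 0.625 × (131 − 194) = 154.625 → 155
G = 11 + 0.625 × (193 − 11) = 124.75 → 125
B = 161 + 0.625 × (8 − 161) = 65.375 → 65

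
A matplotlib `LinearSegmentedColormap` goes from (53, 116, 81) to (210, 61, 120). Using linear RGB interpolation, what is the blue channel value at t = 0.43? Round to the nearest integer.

B = 81 + 0.43 × (120 − 81) = 97.77 → 98

98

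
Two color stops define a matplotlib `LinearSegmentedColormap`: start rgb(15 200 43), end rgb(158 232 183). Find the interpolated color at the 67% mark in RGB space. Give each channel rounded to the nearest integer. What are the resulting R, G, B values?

67% corresponds to t = 0.67.
R = 15 + 0.67 × (158 − 15) = 15 + 0.67 × 143 = 110.81 → 111
G = 200 + 0.67 × (232 − 200) = 200 + 0.67 × 32 = 221.44 → 221
B = 43 + 0.67 × (183 − 43) = 43 + 0.67 × 140 = 136.8 → 137
So the blended color is (111, 221, 137), about #6fdd89.

(111, 221, 137)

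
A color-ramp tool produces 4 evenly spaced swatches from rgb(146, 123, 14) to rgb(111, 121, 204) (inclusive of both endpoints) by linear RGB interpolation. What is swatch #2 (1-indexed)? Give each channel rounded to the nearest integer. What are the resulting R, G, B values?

With 4 swatches and endpoints inclusive, swatch 2 sits at t = (2 − 1)/(4 − 1) = 1/3 ≈ 0.3333.
R = 146 + 0.3333 × (111 − 146) = 134.334 → 134
G = 123 + 0.3333 × (121 − 123) = 122.333 → 122
B = 14 + 0.3333 × (204 − 14) = 77.327 → 77

(134, 122, 77)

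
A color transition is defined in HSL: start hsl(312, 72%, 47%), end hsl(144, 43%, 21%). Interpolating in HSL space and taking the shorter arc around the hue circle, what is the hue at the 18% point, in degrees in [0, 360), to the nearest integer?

Hue arc: Δh = 144 − 312 = -168° (|Δh| ≤ 180, already the shorter path).
H = 312 + 0.18 × (-168) = 281.76 → 282°

282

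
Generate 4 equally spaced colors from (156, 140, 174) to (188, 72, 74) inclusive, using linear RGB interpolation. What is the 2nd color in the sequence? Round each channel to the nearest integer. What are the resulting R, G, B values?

(167, 117, 141)

With 4 swatches and endpoints inclusive, swatch 2 sits at t = (2 − 1)/(4 − 1) = 1/3 ≈ 0.3333.
R = 156 + 0.3333 × (188 − 156) = 166.666 → 167
G = 140 + 0.3333 × (72 − 140) = 117.336 → 117
B = 174 + 0.3333 × (74 − 174) = 140.67 → 141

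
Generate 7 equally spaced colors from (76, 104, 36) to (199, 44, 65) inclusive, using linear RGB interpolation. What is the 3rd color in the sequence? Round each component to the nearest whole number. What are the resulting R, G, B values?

With 7 swatches and endpoints inclusive, swatch 3 sits at t = (3 − 1)/(7 − 1) = 2/6 ≈ 0.3333.
R = 76 + 0.3333 × (199 − 76) = 116.996 → 117
G = 104 + 0.3333 × (44 − 104) = 84.002 → 84
B = 36 + 0.3333 × (65 − 36) = 45.666 → 46

(117, 84, 46)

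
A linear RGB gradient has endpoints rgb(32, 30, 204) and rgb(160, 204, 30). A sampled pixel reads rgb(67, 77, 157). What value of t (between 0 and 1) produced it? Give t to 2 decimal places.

0.27

Invert the lerp on the G channel (largest span, 174): t = (77 − 30) / (204 − 30) = 47/174 = 0.27011.
Check on R: (67 − 32)/(160 − 32) = 0.2734 ✓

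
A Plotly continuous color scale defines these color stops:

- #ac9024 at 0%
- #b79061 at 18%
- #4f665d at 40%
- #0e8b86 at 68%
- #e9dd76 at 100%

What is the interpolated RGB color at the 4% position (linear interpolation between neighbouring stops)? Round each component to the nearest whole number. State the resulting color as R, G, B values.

(174, 144, 50)

4% lies between the 0% and 18% stops, so the local fraction is t = (4 − 0)/(18 − 0) = 4/18 ≈ 0.2222.
#ac9024 → (172, 144, 36); #b79061 → (183, 144, 97).
R = 172 + 0.2222 × (183 − 172) = 174.444 → 174
G = 144 + 0.2222 × (144 − 144) = 144 → 144
B = 36 + 0.2222 × (97 − 36) = 49.554 → 50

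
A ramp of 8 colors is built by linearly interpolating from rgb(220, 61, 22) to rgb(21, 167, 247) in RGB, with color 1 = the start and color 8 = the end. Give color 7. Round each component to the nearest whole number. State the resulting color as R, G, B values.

(49, 152, 215)

With 8 swatches and endpoints inclusive, swatch 7 sits at t = (7 − 1)/(8 − 1) = 6/7 ≈ 0.8571.
R = 220 + 0.8571 × (21 − 220) = 49.437 → 49
G = 61 + 0.8571 × (167 − 61) = 151.853 → 152
B = 22 + 0.8571 × (247 − 22) = 214.847 → 215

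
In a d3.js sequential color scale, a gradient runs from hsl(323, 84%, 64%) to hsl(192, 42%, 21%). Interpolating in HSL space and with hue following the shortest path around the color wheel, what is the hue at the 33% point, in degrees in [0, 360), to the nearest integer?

Hue arc: Δh = 192 − 323 = -131° (|Δh| ≤ 180, already the shorter path).
H = 323 + 0.33 × (-131) = 279.77 → 280°

280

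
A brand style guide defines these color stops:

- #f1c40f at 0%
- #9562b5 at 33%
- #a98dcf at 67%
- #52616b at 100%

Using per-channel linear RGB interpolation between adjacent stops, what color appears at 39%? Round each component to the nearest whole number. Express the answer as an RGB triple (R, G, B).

(153, 106, 186)

39% lies between the 33% and 67% stops, so the local fraction is t = (39 − 33)/(67 − 33) = 6/34 ≈ 0.1765.
#9562b5 → (149, 98, 181); #a98dcf → (169, 141, 207).
R = 149 + 0.1765 × (169 − 149) = 152.53 → 153
G = 98 + 0.1765 × (141 − 98) = 105.59 → 106
B = 181 + 0.1765 × (207 − 181) = 185.589 → 186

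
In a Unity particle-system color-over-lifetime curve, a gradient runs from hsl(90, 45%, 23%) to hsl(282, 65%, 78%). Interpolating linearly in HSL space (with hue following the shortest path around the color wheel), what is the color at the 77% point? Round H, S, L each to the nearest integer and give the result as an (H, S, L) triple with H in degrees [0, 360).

(321, 60, 65)

Hue: 282 − 90 = 192°, but |192| > 180 so the shorter arc goes the other way: Δh = 192 − 360 = -168°.
H = 90 + 0.77 × (-168) = -39.36 → -39 → -39 mod 360 = 321°
S = 45 + 0.77 × (65 − 45) = 60.4 → 60%
L = 23 + 0.77 × (78 − 23) = 65.35 → 65%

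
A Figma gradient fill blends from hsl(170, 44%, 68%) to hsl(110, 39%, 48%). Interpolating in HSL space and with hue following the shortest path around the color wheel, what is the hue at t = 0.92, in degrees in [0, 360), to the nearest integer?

115

Hue arc: Δh = 110 − 170 = -60° (|Δh| ≤ 180, already the shorter path).
H = 170 + 0.92 × (-60) = 114.8 → 115°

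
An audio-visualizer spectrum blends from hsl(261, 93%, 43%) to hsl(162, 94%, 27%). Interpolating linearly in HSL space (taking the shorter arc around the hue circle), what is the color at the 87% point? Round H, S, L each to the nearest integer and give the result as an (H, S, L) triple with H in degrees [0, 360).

(175, 94, 29)

Hue arc: Δh = 162 − 261 = -99° (|Δh| ≤ 180, already the shorter path).
H = 261 + 0.87 × (-99) = 174.87 → 175°
S = 93 + 0.87 × (94 − 93) = 93.87 → 94%
L = 43 + 0.87 × (27 − 43) = 29.08 → 29%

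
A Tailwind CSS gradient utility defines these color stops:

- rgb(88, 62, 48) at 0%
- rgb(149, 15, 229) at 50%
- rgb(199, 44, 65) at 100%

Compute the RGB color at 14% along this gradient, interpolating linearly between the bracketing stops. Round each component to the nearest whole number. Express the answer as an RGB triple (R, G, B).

(105, 49, 99)

14% lies between the 0% and 50% stops, so the local fraction is t = (14 − 0)/(50 − 0) = 14/50 ≈ 0.28.
R = 88 + 0.28 × (149 − 88) = 105.08 → 105
G = 62 + 0.28 × (15 − 62) = 48.84 → 49
B = 48 + 0.28 × (229 − 48) = 98.68 → 99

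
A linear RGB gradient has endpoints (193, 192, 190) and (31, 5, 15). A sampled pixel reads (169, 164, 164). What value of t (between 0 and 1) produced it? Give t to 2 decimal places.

0.15

Invert the lerp on the G channel (largest span, 187): t = (164 − 192) / (5 − 192) = -28/-187 = 0.14973.
Check on R: (169 − 193)/(31 − 193) = 0.1481 ✓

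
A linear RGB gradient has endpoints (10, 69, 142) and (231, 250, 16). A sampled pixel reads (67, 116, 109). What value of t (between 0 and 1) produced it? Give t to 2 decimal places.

Invert the lerp on the R channel (largest span, 221): t = (67 − 10) / (231 − 10) = 57/221 = 0.25792.
Check on G: (116 − 69)/(250 − 69) = 0.2597 ✓

0.26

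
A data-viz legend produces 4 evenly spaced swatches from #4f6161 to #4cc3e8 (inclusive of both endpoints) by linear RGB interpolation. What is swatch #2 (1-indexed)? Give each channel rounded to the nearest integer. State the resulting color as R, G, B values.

With 4 swatches and endpoints inclusive, swatch 2 sits at t = (2 − 1)/(4 − 1) = 1/3 ≈ 0.3333.
#4f6161 → (79, 97, 97); #4cc3e8 → (76, 195, 232).
R = 79 + 0.3333 × (76 − 79) = 78 → 78
G = 97 + 0.3333 × (195 − 97) = 129.663 → 130
B = 97 + 0.3333 × (232 − 97) = 141.995 → 142

(78, 130, 142)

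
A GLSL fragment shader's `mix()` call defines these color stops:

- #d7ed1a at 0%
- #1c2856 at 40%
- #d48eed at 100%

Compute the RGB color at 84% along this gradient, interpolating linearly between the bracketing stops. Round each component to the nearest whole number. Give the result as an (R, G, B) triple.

(163, 115, 197)

84% lies between the 40% and 100% stops, so the local fraction is t = (84 − 40)/(100 − 40) = 44/60 ≈ 0.7333.
#1c2856 → (28, 40, 86); #d48eed → (212, 142, 237).
R = 28 + 0.7333 × (212 − 28) = 162.927 → 163
G = 40 + 0.7333 × (142 − 40) = 114.797 → 115
B = 86 + 0.7333 × (237 − 86) = 196.728 → 197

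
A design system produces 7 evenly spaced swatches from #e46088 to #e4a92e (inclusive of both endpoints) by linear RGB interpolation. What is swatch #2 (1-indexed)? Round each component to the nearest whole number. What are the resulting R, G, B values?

With 7 swatches and endpoints inclusive, swatch 2 sits at t = (2 − 1)/(7 − 1) = 1/6 ≈ 0.1667.
#e46088 → (228, 96, 136); #e4a92e → (228, 169, 46).
R = 228 + 0.1667 × (228 − 228) = 228 → 228
G = 96 + 0.1667 × (169 − 96) = 108.169 → 108
B = 136 + 0.1667 × (46 − 136) = 120.997 → 121

(228, 108, 121)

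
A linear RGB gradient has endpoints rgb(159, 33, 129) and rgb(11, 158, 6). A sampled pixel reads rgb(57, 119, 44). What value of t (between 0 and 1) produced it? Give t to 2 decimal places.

0.69

Invert the lerp on the R channel (largest span, 148): t = (57 − 159) / (11 − 159) = -102/-148 = 0.68919.
Check on G: (119 − 33)/(158 − 33) = 0.688 ✓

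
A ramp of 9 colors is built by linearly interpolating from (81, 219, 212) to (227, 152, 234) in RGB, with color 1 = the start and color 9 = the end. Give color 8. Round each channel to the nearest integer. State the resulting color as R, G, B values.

(209, 160, 231)

With 9 swatches and endpoints inclusive, swatch 8 sits at t = (8 − 1)/(9 − 1) = 7/8 ≈ 0.875.
R = 81 + 0.875 × (227 − 81) = 208.75 → 209
G = 219 + 0.875 × (152 − 219) = 160.375 → 160
B = 212 + 0.875 × (234 − 212) = 231.25 → 231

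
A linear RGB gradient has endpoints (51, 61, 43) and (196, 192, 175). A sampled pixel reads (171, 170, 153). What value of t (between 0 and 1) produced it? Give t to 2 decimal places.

Invert the lerp on the R channel (largest span, 145): t = (171 − 51) / (196 − 51) = 120/145 = 0.82759.
Check on G: (170 − 61)/(192 − 61) = 0.8321 ✓

0.83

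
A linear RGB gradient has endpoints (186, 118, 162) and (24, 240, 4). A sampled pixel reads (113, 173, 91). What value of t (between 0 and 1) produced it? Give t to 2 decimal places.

Invert the lerp on the R channel (largest span, 162): t = (113 − 186) / (24 − 186) = -73/-162 = 0.45062.
Check on G: (173 − 118)/(240 − 118) = 0.4508 ✓

0.45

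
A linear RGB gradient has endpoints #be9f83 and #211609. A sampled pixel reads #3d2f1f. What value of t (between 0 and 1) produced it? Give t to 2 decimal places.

Invert the lerp on the R channel (largest span, 157): t = (61 − 190) / (33 − 190) = -129/-157 = 0.82166.
Check on G: (47 − 159)/(22 − 159) = 0.8175 ✓

0.82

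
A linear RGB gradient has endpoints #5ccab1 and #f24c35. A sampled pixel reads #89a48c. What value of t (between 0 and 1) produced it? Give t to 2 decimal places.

0.30

Invert the lerp on the R channel (largest span, 150): t = (137 − 92) / (242 − 92) = 45/150 = 0.3.
Check on G: (164 − 202)/(76 − 202) = 0.3016 ✓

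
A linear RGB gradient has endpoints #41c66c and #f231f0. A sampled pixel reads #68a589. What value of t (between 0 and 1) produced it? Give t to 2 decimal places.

0.22

Invert the lerp on the R channel (largest span, 177): t = (104 − 65) / (242 − 65) = 39/177 = 0.22034.
Check on G: (165 − 198)/(49 − 198) = 0.2215 ✓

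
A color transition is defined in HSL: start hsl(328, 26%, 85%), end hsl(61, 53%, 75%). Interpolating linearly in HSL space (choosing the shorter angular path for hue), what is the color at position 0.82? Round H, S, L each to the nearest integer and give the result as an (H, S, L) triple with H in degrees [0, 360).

Hue: 61 − 328 = -267°, but |-267| > 180 so the shorter arc goes the other way: Δh = -267 + 360 = 93°.
H = 328 + 0.82 × (93) = 404.26 → 404 → 404 mod 360 = 44°
S = 26 + 0.82 × (53 − 26) = 48.14 → 48%
L = 85 + 0.82 × (75 − 85) = 76.8 → 77%

(44, 48, 77)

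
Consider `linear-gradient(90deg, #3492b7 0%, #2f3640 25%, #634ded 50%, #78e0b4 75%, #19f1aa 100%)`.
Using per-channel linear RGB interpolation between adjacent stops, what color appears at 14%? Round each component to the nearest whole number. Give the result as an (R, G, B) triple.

(49, 94, 116)

14% lies between the 0% and 25% stops, so the local fraction is t = (14 − 0)/(25 − 0) = 14/25 ≈ 0.56.
#3492b7 → (52, 146, 183); #2f3640 → (47, 54, 64).
R = 52 + 0.56 × (47 − 52) = 49.2 → 49
G = 146 + 0.56 × (54 − 146) = 94.48 → 94
B = 183 + 0.56 × (64 − 183) = 116.36 → 116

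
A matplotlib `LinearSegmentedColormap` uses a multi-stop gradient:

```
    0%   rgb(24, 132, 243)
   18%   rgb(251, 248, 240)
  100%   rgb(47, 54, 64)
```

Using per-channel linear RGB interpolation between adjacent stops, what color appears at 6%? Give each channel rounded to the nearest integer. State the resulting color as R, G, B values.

6% lies between the 0% and 18% stops, so the local fraction is t = (6 − 0)/(18 − 0) = 6/18 ≈ 0.3333.
R = 24 + 0.3333 × (251 − 24) = 99.659 → 100
G = 132 + 0.3333 × (248 − 132) = 170.663 → 171
B = 243 + 0.3333 × (240 − 243) = 242 → 242

(100, 171, 242)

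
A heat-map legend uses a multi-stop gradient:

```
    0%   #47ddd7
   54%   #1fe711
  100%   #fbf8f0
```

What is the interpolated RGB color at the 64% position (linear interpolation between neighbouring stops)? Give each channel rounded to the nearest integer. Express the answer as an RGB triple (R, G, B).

64% lies between the 54% and 100% stops, so the local fraction is t = (64 − 54)/(100 − 54) = 10/46 ≈ 0.2174.
#1fe711 → (31, 231, 17); #fbf8f0 → (251, 248, 240).
R = 31 + 0.2174 × (251 − 31) = 78.828 → 79
G = 231 + 0.2174 × (248 − 231) = 234.696 → 235
B = 17 + 0.2174 × (240 − 17) = 65.48 → 65

(79, 235, 65)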